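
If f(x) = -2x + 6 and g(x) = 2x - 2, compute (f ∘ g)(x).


Substitute g(x) into f:
f(g(x)) = -2*(2x - 2) + 6
Expand and combine: -4x + 10


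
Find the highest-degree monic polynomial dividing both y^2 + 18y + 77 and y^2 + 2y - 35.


Factor each:
  y^2 + 18y + 77 = (y + 7)(y + 11)
  y^2 + 2y - 35 = (y + 7)(y - 5)
Common monic factor: y + 7


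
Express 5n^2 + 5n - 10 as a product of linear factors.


Roots satisfy r1 + r2 = -b/a = -1 and r1*r2 = c/a = -2.
So r1 = 1, r2 = -2.
5n^2 + 5n - 10 = 5(n - r1)(n - r2) = 5(n - 1)(n + 2)


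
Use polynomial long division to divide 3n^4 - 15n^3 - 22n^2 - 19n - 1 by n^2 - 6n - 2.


(3n^4 - 15n^3 - 22n^2 - 19n - 1) / (n^2 - 6n - 2)
Step 1: 3n^2 * (n^2 - 6n - 2) = 3n^4 - 18n^3 - 6n^2; subtract.
Step 2: 3n * (n^2 - 6n - 2) = 3n^3 - 18n^2 - 6n; subtract.
Step 3: 2 * (n^2 - 6n - 2) = 2n^2 - 12n - 4; subtract.
Quotient: 3n^2 + 3n + 2, Remainder: -n + 3


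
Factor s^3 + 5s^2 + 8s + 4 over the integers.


Try integer roots (divisors of 4). s=-2: p(-2)=0.
Divide out (s + 2): quotient is s^2 + 3s + 2.
Factor the quadratic: (s + 1)(s + 2)
Result: (s + 2)(s + 1)(s + 2)


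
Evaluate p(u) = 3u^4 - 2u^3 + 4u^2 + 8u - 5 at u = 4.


Using direct substitution:
  3 * (4)^4 = 768
  -2 * (4)^3 = -128
  4 * (4)^2 = 64
  8 * (4)^1 = 32
  constant: -5
Sum = 768 - 128 + 64 + 32 - 5 = 731


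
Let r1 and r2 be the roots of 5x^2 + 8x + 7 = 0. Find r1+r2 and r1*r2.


For ax^2+bx+c=0: sum = -b/a, product = c/a.
a=5, b=8, c=7
Sum = -(8)/5 = -8/5
Product = (7)/5 = 7/5


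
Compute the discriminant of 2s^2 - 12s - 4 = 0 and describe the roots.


D = b^2 - 4ac = (-12)^2 - 4(2)(-4) = 144 + 32 = 176
Since D > 0: two distinct irrational roots


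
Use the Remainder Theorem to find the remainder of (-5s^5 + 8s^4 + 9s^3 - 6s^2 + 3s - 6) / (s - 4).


By the Remainder Theorem, the remainder equals p(4):
  -5*(4)^5 = -5120
  8*(4)^4 = 2048
  9*(4)^3 = 576
  -6*(4)^2 = -96
  3*(4)^1 = 12
  constant: -6
Sum: -5120 + 2048 + 576 - 96 + 12 - 6 = -2586


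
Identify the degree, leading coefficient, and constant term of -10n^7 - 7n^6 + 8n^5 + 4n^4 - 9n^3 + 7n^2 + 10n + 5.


Highest power of n is 7, with coefficient -10. Constant term is 5.
Degree = 7, leading coefficient = -10, constant term = 5


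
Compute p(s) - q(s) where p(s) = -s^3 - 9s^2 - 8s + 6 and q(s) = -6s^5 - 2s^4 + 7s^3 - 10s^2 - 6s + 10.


Distribute the minus sign:
  (-s^3 - 9s^2 - 8s + 6)
- (-6s^5 - 2s^4 + 7s^3 - 10s^2 - 6s + 10)
Negate second polynomial: 6s^5 + 2s^4 - 7s^3 + 10s^2 + 6s - 10
Add: 6s^5 + 2s^4 - 8s^3 + s^2 - 2s - 4


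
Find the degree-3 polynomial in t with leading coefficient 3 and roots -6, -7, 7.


p(t) = 3(t + 6)(t + 7)(t - 7)
Expand: 3t^3 + 18t^2 - 147t - 882


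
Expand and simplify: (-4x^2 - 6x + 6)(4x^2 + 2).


Distribute each term of the first polynomial:
  (-4x^2)(4x^2 + 2) = -16x^4 - 8x^2
  (-6x)(4x^2 + 2) = -24x^3 - 12x
  (6)(4x^2 + 2) = 24x^2 + 12
Sum: -16x^4 - 24x^3 + 16x^2 - 12x + 12


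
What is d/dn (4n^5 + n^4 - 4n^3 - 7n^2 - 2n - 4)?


Apply the power rule term by term:
  d/dn(4n^5) = 20n^4
  d/dn(n^4) = 4n^3
  d/dn(-4n^3) = -12n^2
  d/dn(-7n^2) = -14n
  d/dn(-2n) = -2
  d/dn(-4) = 0
p'(n) = 20n^4 + 4n^3 - 12n^2 - 14n - 2


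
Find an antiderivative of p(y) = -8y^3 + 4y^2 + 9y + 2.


Reverse power rule on each term:
  ∫ -8y^3 dy = -2y^4
  ∫ 4y^2 dy = (4/3)y^3
  ∫ 9y dy = (9/2)y^2
  ∫ 2 dy = 2y
F(y) = -2y^4 + (4/3)y^3 + (9/2)y^2 + 2y + C


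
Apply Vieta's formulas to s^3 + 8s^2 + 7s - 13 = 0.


Monic cubic s^3+bs^2+cs+d=0: sum=-b, pairwise sum=c, product=-d.
b=8, c=7, d=-13
r1+r2+r3 = -8
r1r2+r1r3+r2r3 = 7
r1r2r3 = 13


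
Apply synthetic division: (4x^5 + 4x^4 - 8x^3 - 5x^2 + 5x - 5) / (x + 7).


Synthetic division with c = -7. Coefficients: 4, 4, -8, -5, 5, -5
Bring down 4.
  4 * -7 = -28; -28 + 4 = -24
  -24 * -7 = 168; 168 - 8 = 160
  160 * -7 = -1120; -1120 - 5 = -1125
  -1125 * -7 = 7875; 7875 + 5 = 7880
  7880 * -7 = -55160; -55160 - 5 = -55165
Quotient: 4x^4 - 24x^3 + 160x^2 - 1125x + 7880, Remainder: -55165


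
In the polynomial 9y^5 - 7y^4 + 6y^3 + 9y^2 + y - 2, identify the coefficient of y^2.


Read off the coefficient of y^2: 9


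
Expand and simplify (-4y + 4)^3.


Expand (-4y + 4)^3 by repeated multiplication:
  (-4y + 4)^2 = 16y^2 - 32y + 16
= -64y^3 + 192y^2 - 192y + 64


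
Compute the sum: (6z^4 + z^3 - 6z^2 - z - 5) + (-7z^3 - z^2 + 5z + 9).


Align terms by degree and add:
  6z^4 + z^3 - 6z^2 - z - 5
  -7z^3 - z^2 + 5z + 9
= 6z^4 - 6z^3 - 7z^2 + 4z + 4


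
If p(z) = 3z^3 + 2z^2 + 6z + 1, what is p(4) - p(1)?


p(4) = 249
p(1) = 12
p(4) - p(1) = 249 - 12 = 237


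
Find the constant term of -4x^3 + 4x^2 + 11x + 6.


Read off the constant term: 6


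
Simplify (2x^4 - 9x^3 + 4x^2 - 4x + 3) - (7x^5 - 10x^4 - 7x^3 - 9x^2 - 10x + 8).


Distribute the minus sign:
  (2x^4 - 9x^3 + 4x^2 - 4x + 3)
- (7x^5 - 10x^4 - 7x^3 - 9x^2 - 10x + 8)
Negate second polynomial: -7x^5 + 10x^4 + 7x^3 + 9x^2 + 10x - 8
Add: -7x^5 + 12x^4 - 2x^3 + 13x^2 + 6x - 5


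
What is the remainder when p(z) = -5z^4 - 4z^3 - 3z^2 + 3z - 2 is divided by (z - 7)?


By the Remainder Theorem, the remainder equals p(7):
  -5*(7)^4 = -12005
  -4*(7)^3 = -1372
  -3*(7)^2 = -147
  3*(7)^1 = 21
  constant: -2
Sum: -12005 - 1372 - 147 + 21 - 2 = -13505


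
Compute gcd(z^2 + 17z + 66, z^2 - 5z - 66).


Factor each:
  z^2 + 17z + 66 = (z + 6)(z + 11)
  z^2 - 5z - 66 = (z + 6)(z - 11)
Common monic factor: z + 6


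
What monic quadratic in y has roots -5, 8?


p(y) = (y + 5)(y - 8)
Expand: y^2 - 3y - 40


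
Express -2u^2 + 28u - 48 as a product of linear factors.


Roots satisfy r1 + r2 = -b/a = 14 and r1*r2 = c/a = 24.
So r1 = 12, r2 = 2.
-2u^2 + 28u - 48 = -2(u - r1)(u - r2) = -2(u - 12)(u - 2)


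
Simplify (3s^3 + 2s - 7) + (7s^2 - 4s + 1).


Align terms by degree and add:
  3s^3 + 2s - 7
+ 7s^2 - 4s + 1
= 3s^3 + 7s^2 - 2s - 6


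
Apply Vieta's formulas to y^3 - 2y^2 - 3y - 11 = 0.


Monic cubic y^3+by^2+cy+d=0: sum=-b, pairwise sum=c, product=-d.
b=-2, c=-3, d=-11
r1+r2+r3 = 2
r1r2+r1r3+r2r3 = -3
r1r2r3 = 11


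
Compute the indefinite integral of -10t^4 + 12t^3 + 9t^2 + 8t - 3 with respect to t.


Reverse power rule on each term:
  ∫ -10t^4 dt = -2t^5
  ∫ 12t^3 dt = 3t^4
  ∫ 9t^2 dt = 3t^3
  ∫ 8t dt = 4t^2
  ∫ -3 dt = -3t
F(t) = -2t^5 + 3t^4 + 3t^3 + 4t^2 - 3t + C


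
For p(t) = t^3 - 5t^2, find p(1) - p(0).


p(1) = -4
p(0) = 0
p(1) - p(0) = -4 = -4


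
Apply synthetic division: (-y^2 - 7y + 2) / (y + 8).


Synthetic division with c = -8. Coefficients: -1, -7, 2
Bring down -1.
  -1 * -8 = 8; 8 - 7 = 1
  1 * -8 = -8; -8 + 2 = -6
Quotient: -y + 1, Remainder: -6


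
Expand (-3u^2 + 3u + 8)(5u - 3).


Distribute each term of the first polynomial:
  (-3u^2)(5u - 3) = -15u^3 + 9u^2
  (3u)(5u - 3) = 15u^2 - 9u
  (8)(5u - 3) = 40u - 24
Sum: -15u^3 + 24u^2 + 31u - 24


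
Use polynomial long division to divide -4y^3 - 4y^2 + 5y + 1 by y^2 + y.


(-4y^3 - 4y^2 + 5y + 1) / (y^2 + y)
Step 1: -4y * (y^2 + y) = -4y^3 - 4y^2; subtract.
Step 2: 0 * (y^2 + y) = 0; subtract.
Quotient: -4y, Remainder: 5y + 1


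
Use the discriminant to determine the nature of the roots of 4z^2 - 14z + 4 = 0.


D = b^2 - 4ac = (-14)^2 - 4(4)(4) = 196 - 64 = 132
Since D > 0: two distinct irrational roots


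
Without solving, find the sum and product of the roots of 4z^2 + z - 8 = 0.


For az^2+bz+c=0: sum = -b/a, product = c/a.
a=4, b=1, c=-8
Sum = -(1)/4 = -1/4
Product = (-8)/4 = -2


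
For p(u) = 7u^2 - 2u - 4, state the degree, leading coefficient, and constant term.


Highest power of u is 2, with coefficient 7. Constant term is -4.
Degree = 2, leading coefficient = 7, constant term = -4


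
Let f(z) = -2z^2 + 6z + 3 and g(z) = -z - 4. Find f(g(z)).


Substitute g(z) into f:
f(g(z)) = -2*(-z - 4)^2 + 6*(-z - 4) + 3
(-z - 4)^2 = z^2 + 8z + 16
Expand and combine: -2z^2 - 22z - 53


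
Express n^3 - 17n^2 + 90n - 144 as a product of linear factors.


Try integer roots (divisors of -144). n=8: p(8)=0.
Divide out (n - 8): quotient is n^2 - 9n + 18.
Factor the quadratic: (n - 6)(n - 3)
Result: (n - 8)(n - 6)(n - 3)


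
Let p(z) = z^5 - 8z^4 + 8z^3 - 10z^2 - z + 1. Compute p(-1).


Using direct substitution:
  1 * (-1)^5 = -1
  -8 * (-1)^4 = -8
  8 * (-1)^3 = -8
  -10 * (-1)^2 = -10
  -1 * (-1)^1 = 1
  constant: 1
Sum = -1 - 8 - 8 - 10 + 1 + 1 = -25


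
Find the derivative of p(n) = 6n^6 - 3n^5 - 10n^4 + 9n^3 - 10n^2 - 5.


Apply the power rule term by term:
  d/dn(6n^6) = 36n^5
  d/dn(-3n^5) = -15n^4
  d/dn(-10n^4) = -40n^3
  d/dn(9n^3) = 27n^2
  d/dn(-10n^2) = -20n
  d/dn(-5) = 0
p'(n) = 36n^5 - 15n^4 - 40n^3 + 27n^2 - 20n


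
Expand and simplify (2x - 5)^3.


Expand (2x - 5)^3 by repeated multiplication:
  (2x - 5)^2 = 4x^2 - 20x + 25
= 8x^3 - 60x^2 + 150x - 125


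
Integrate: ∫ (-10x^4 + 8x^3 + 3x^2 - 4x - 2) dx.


Reverse power rule on each term:
  ∫ -10x^4 dx = -2x^5
  ∫ 8x^3 dx = 2x^4
  ∫ 3x^2 dx = x^3
  ∫ -4x dx = -2x^2
  ∫ -2 dx = -2x
F(x) = -2x^5 + 2x^4 + x^3 - 2x^2 - 2x + C


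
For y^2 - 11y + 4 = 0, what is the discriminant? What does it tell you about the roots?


D = b^2 - 4ac = (-11)^2 - 4(1)(4) = 121 - 16 = 105
Since D > 0: two distinct irrational roots


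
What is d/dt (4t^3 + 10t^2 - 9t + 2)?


Apply the power rule term by term:
  d/dt(4t^3) = 12t^2
  d/dt(10t^2) = 20t
  d/dt(-9t) = -9
  d/dt(2) = 0
p'(t) = 12t^2 + 20t - 9


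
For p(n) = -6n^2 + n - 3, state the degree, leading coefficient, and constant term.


Highest power of n is 2, with coefficient -6. Constant term is -3.
Degree = 2, leading coefficient = -6, constant term = -3


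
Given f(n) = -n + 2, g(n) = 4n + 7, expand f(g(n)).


Substitute g(n) into f:
f(g(n)) = -1*(4n + 7) + 2
Expand and combine: -4n - 5


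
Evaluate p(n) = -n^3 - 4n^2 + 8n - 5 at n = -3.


Using direct substitution:
  -1 * (-3)^3 = 27
  -4 * (-3)^2 = -36
  8 * (-3)^1 = -24
  constant: -5
Sum = 27 - 36 - 24 - 5 = -38


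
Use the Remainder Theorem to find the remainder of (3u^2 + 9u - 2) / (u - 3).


By the Remainder Theorem, the remainder equals p(3):
  3*(3)^2 = 27
  9*(3)^1 = 27
  constant: -2
Sum: 27 + 27 - 2 = 52


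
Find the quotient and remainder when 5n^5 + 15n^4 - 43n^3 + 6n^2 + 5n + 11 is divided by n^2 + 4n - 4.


(5n^5 + 15n^4 - 43n^3 + 6n^2 + 5n + 11) / (n^2 + 4n - 4)
Step 1: 5n^3 * (n^2 + 4n - 4) = 5n^5 + 20n^4 - 20n^3; subtract.
Step 2: -5n^2 * (n^2 + 4n - 4) = -5n^4 - 20n^3 + 20n^2; subtract.
Step 3: -3n * (n^2 + 4n - 4) = -3n^3 - 12n^2 + 12n; subtract.
Step 4: -2 * (n^2 + 4n - 4) = -2n^2 - 8n + 8; subtract.
Quotient: 5n^3 - 5n^2 - 3n - 2, Remainder: n + 3


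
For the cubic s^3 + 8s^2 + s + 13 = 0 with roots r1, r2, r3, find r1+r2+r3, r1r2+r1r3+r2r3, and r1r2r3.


Monic cubic s^3+bs^2+cs+d=0: sum=-b, pairwise sum=c, product=-d.
b=8, c=1, d=13
r1+r2+r3 = -8
r1r2+r1r3+r2r3 = 1
r1r2r3 = -13


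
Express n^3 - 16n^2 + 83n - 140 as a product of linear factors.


Try integer roots (divisors of -140). n=4: p(4)=0.
Divide out (n - 4): quotient is n^2 - 12n + 35.
Factor the quadratic: (n - 5)(n - 7)
Result: (n - 4)(n - 5)(n - 7)


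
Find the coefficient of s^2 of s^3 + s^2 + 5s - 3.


Read off the coefficient of s^2: 1


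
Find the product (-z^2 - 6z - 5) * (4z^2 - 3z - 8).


Distribute each term of the first polynomial:
  (-z^2)(4z^2 - 3z - 8) = -4z^4 + 3z^3 + 8z^2
  (-6z)(4z^2 - 3z - 8) = -24z^3 + 18z^2 + 48z
  (-5)(4z^2 - 3z - 8) = -20z^2 + 15z + 40
Sum: -4z^4 - 21z^3 + 6z^2 + 63z + 40


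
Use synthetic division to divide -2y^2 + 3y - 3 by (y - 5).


Synthetic division with c = 5. Coefficients: -2, 3, -3
Bring down -2.
  -2 * 5 = -10; -10 + 3 = -7
  -7 * 5 = -35; -35 - 3 = -38
Quotient: -2y - 7, Remainder: -38


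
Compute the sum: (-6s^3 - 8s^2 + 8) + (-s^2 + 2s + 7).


Align terms by degree and add:
  -6s^3 - 8s^2 + 8
  -s^2 + 2s + 7
= -6s^3 - 9s^2 + 2s + 15


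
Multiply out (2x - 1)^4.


Expand (2x - 1)^4 by repeated multiplication:
  (2x - 1)^2 = 4x^2 - 4x + 1
  (2x - 1)^3 = 8x^3 - 12x^2 + 6x - 1
= 16x^4 - 32x^3 + 24x^2 - 8x + 1


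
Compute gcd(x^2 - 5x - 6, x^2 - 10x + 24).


Factor each:
  x^2 - 5x - 6 = (x - 6)(x + 1)
  x^2 - 10x + 24 = (x - 6)(x - 4)
Common monic factor: x - 6


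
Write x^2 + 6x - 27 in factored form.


Roots satisfy r1 + r2 = -b/a = -6 and r1*r2 = c/a = -27.
So r1 = 3, r2 = -9.
x^2 + 6x - 27 = (x - r1)(x - r2) = (x - 3)(x + 9)


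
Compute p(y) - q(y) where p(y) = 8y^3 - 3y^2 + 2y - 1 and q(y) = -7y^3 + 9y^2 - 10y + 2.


Distribute the minus sign:
  (8y^3 - 3y^2 + 2y - 1)
- (-7y^3 + 9y^2 - 10y + 2)
Negate second polynomial: 7y^3 - 9y^2 + 10y - 2
Add: 15y^3 - 12y^2 + 12y - 3


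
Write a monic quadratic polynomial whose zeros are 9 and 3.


p(t) = (t - 9)(t - 3)
Expand: t^2 - 12t + 27


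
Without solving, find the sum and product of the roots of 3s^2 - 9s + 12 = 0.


For as^2+bs+c=0: sum = -b/a, product = c/a.
a=3, b=-9, c=12
Sum = -(-9)/3 = 3
Product = (12)/3 = 4


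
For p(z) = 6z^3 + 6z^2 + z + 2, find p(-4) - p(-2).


p(-4) = -290
p(-2) = -24
p(-4) - p(-2) = -290 + 24 = -266


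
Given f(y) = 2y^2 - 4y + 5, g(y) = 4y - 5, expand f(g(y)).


Substitute g(y) into f:
f(g(y)) = 2*(4y - 5)^2 + (-4)*(4y - 5) + 5
(4y - 5)^2 = 16y^2 - 40y + 25
Expand and combine: 32y^2 - 96y + 75


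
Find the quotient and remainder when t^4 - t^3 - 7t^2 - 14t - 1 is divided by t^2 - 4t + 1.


(t^4 - t^3 - 7t^2 - 14t - 1) / (t^2 - 4t + 1)
Step 1: t^2 * (t^2 - 4t + 1) = t^4 - 4t^3 + t^2; subtract.
Step 2: 3t * (t^2 - 4t + 1) = 3t^3 - 12t^2 + 3t; subtract.
Step 3: 4 * (t^2 - 4t + 1) = 4t^2 - 16t + 4; subtract.
Quotient: t^2 + 3t + 4, Remainder: -t - 5


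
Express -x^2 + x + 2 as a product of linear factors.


Roots satisfy r1 + r2 = -b/a = 1 and r1*r2 = c/a = -2.
So r1 = -1, r2 = 2.
-x^2 + x + 2 = -(x - r1)(x - r2) = -(x + 1)(x - 2)


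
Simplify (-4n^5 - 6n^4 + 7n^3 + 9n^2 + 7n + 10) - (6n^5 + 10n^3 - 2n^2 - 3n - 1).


Distribute the minus sign:
  (-4n^5 - 6n^4 + 7n^3 + 9n^2 + 7n + 10)
- (6n^5 + 10n^3 - 2n^2 - 3n - 1)
Negate second polynomial: -6n^5 - 10n^3 + 2n^2 + 3n + 1
Add: -10n^5 - 6n^4 - 3n^3 + 11n^2 + 10n + 11


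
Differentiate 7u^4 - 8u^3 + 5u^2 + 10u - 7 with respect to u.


Apply the power rule term by term:
  d/du(7u^4) = 28u^3
  d/du(-8u^3) = -24u^2
  d/du(5u^2) = 10u
  d/du(10u) = 10
  d/du(-7) = 0
p'(u) = 28u^3 - 24u^2 + 10u + 10


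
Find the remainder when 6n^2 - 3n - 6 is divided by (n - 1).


By the Remainder Theorem, the remainder equals p(1):
  6*(1)^2 = 6
  -3*(1)^1 = -3
  constant: -6
Sum: 6 - 3 - 6 = -3


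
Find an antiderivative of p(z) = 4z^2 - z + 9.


Reverse power rule on each term:
  ∫ 4z^2 dz = (4/3)z^3
  ∫ -z dz = -(1/2)z^2
  ∫ 9 dz = 9z
F(z) = (4/3)z^3 - (1/2)z^2 + 9z + C


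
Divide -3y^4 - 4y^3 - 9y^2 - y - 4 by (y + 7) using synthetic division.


Synthetic division with c = -7. Coefficients: -3, -4, -9, -1, -4
Bring down -3.
  -3 * -7 = 21; 21 - 4 = 17
  17 * -7 = -119; -119 - 9 = -128
  -128 * -7 = 896; 896 - 1 = 895
  895 * -7 = -6265; -6265 - 4 = -6269
Quotient: -3y^3 + 17y^2 - 128y + 895, Remainder: -6269


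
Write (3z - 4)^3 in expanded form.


Expand (3z - 4)^3 by repeated multiplication:
  (3z - 4)^2 = 9z^2 - 24z + 16
= 27z^3 - 108z^2 + 144z - 64


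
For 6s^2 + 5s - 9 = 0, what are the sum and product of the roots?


For as^2+bs+c=0: sum = -b/a, product = c/a.
a=6, b=5, c=-9
Sum = -(5)/6 = -5/6
Product = (-9)/6 = -3/2


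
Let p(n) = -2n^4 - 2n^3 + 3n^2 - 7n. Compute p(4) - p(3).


p(4) = -620
p(3) = -210
p(4) - p(3) = -620 + 210 = -410


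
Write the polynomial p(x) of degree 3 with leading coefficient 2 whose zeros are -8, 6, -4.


p(x) = 2(x + 8)(x - 6)(x + 4)
Expand: 2x^3 + 12x^2 - 80x - 384


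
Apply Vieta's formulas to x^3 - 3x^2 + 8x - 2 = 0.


Monic cubic x^3+bx^2+cx+d=0: sum=-b, pairwise sum=c, product=-d.
b=-3, c=8, d=-2
r1+r2+r3 = 3
r1r2+r1r3+r2r3 = 8
r1r2r3 = 2


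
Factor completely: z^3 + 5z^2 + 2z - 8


Try integer roots (divisors of -8). z=-4: p(-4)=0.
Divide out (z + 4): quotient is z^2 + z - 2.
Factor the quadratic: (z - 1)(z + 2)
Result: (z + 4)(z - 1)(z + 2)


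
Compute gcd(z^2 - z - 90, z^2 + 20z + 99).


Factor each:
  z^2 - z - 90 = (z + 9)(z - 10)
  z^2 + 20z + 99 = (z + 9)(z + 11)
Common monic factor: z + 9


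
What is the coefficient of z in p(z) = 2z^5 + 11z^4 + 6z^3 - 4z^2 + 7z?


Read off the coefficient of z: 7


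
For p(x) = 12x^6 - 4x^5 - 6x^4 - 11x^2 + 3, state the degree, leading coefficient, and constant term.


Highest power of x is 6, with coefficient 12. Constant term is 3.
Degree = 6, leading coefficient = 12, constant term = 3


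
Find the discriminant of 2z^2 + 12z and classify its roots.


D = b^2 - 4ac = (12)^2 - 4(2)(0) = 144 = 144
Since D > 0: two distinct rational roots


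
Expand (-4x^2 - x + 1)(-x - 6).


Distribute each term of the first polynomial:
  (-4x^2)(-x - 6) = 4x^3 + 24x^2
  (-x)(-x - 6) = x^2 + 6x
  (1)(-x - 6) = -x - 6
Sum: 4x^3 + 25x^2 + 5x - 6


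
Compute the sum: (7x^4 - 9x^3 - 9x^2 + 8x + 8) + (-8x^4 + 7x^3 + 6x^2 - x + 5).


Align terms by degree and add:
  7x^4 - 9x^3 - 9x^2 + 8x + 8
  -8x^4 + 7x^3 + 6x^2 - x + 5
= -x^4 - 2x^3 - 3x^2 + 7x + 13


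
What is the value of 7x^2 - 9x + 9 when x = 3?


Using direct substitution:
  7 * (3)^2 = 63
  -9 * (3)^1 = -27
  constant: 9
Sum = 63 - 27 + 9 = 45


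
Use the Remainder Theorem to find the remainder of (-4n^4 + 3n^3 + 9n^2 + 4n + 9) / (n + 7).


By the Remainder Theorem, the remainder equals p(-7):
  -4*(-7)^4 = -9604
  3*(-7)^3 = -1029
  9*(-7)^2 = 441
  4*(-7)^1 = -28
  constant: 9
Sum: -9604 - 1029 + 441 - 28 + 9 = -10211


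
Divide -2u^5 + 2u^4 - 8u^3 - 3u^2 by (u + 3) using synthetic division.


Synthetic division with c = -3. Coefficients: -2, 2, -8, -3, 0, 0
Bring down -2.
  -2 * -3 = 6; 6 + 2 = 8
  8 * -3 = -24; -24 - 8 = -32
  -32 * -3 = 96; 96 - 3 = 93
  93 * -3 = -279; -279 + 0 = -279
  -279 * -3 = 837; 837 + 0 = 837
Quotient: -2u^4 + 8u^3 - 32u^2 + 93u - 279, Remainder: 837


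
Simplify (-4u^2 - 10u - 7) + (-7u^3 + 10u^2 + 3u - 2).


Align terms by degree and add:
  -4u^2 - 10u - 7
  -7u^3 + 10u^2 + 3u - 2
= -7u^3 + 6u^2 - 7u - 9


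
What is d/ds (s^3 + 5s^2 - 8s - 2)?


Apply the power rule term by term:
  d/ds(s^3) = 3s^2
  d/ds(5s^2) = 10s
  d/ds(-8s) = -8
  d/ds(-2) = 0
p'(s) = 3s^2 + 10s - 8


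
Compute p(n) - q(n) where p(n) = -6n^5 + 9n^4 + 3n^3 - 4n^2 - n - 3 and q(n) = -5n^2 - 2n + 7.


Distribute the minus sign:
  (-6n^5 + 9n^4 + 3n^3 - 4n^2 - n - 3)
- (-5n^2 - 2n + 7)
Negate second polynomial: 5n^2 + 2n - 7
Add: -6n^5 + 9n^4 + 3n^3 + n^2 + n - 10


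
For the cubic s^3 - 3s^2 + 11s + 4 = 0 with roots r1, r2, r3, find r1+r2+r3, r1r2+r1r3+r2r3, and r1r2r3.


Monic cubic s^3+bs^2+cs+d=0: sum=-b, pairwise sum=c, product=-d.
b=-3, c=11, d=4
r1+r2+r3 = 3
r1r2+r1r3+r2r3 = 11
r1r2r3 = -4


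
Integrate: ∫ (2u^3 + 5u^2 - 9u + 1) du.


Reverse power rule on each term:
  ∫ 2u^3 du = (1/2)u^4
  ∫ 5u^2 du = (5/3)u^3
  ∫ -9u du = -(9/2)u^2
  ∫ 1 du = u
F(u) = (1/2)u^4 + (5/3)u^3 - (9/2)u^2 + u + C


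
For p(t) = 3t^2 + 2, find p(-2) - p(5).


p(-2) = 14
p(5) = 77
p(-2) - p(5) = 14 - 77 = -63


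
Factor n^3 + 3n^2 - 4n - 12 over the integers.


Try integer roots (divisors of -12). n=-3: p(-3)=0.
Divide out (n + 3): quotient is n^2 - 4.
Factor the quadratic: (n - 2)(n + 2)
Result: (n + 3)(n - 2)(n + 2)


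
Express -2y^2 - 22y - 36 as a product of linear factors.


Roots satisfy r1 + r2 = -b/a = -11 and r1*r2 = c/a = 18.
So r1 = -9, r2 = -2.
-2y^2 - 22y - 36 = -2(y - r1)(y - r2) = -2(y + 9)(y + 2)


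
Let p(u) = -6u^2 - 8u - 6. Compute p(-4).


Using direct substitution:
  -6 * (-4)^2 = -96
  -8 * (-4)^1 = 32
  constant: -6
Sum = -96 + 32 - 6 = -70


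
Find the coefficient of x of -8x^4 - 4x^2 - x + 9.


Read off the coefficient of x: -1


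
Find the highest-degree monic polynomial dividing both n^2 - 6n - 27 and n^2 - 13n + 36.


Factor each:
  n^2 - 6n - 27 = (n - 9)(n + 3)
  n^2 - 13n + 36 = (n - 9)(n - 4)
Common monic factor: n - 9


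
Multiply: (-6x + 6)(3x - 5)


Distribute each term of the first polynomial:
  (-6x)(3x - 5) = -18x^2 + 30x
  (6)(3x - 5) = 18x - 30
Sum: -18x^2 + 48x - 30


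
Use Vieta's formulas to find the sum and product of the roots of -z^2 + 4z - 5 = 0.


For az^2+bz+c=0: sum = -b/a, product = c/a.
a=-1, b=4, c=-5
Sum = -(4)/-1 = 4
Product = (-5)/-1 = 5


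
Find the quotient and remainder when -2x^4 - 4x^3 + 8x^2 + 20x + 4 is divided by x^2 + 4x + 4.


(-2x^4 - 4x^3 + 8x^2 + 20x + 4) / (x^2 + 4x + 4)
Step 1: -2x^2 * (x^2 + 4x + 4) = -2x^4 - 8x^3 - 8x^2; subtract.
Step 2: 4x * (x^2 + 4x + 4) = 4x^3 + 16x^2 + 16x; subtract.
Step 3: 0 * (x^2 + 4x + 4) = 0; subtract.
Quotient: -2x^2 + 4x, Remainder: 4x + 4


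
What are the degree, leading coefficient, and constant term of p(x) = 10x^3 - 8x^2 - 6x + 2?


Highest power of x is 3, with coefficient 10. Constant term is 2.
Degree = 3, leading coefficient = 10, constant term = 2


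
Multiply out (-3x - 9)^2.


Expand (-3x - 9)^2 by repeated multiplication:
= 9x^2 + 54x + 81


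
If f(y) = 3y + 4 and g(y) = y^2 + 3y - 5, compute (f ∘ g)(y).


Substitute g(y) into f:
f(g(y)) = 3*(y^2 + 3y - 5) + 4
Expand and combine: 3y^2 + 9y - 11


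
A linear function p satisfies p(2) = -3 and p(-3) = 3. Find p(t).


p(t) = mt + b. Using p(2)=-3, p(-3)=3:
m = (-3 - 3)/(2 + 3) = -6/5 = -6/5
b = -3 - m*(2) = -3 + 12/5 = -3/5
p(t) = -(6/5)t - (3/5)


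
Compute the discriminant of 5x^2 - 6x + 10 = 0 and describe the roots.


D = b^2 - 4ac = (-6)^2 - 4(5)(10) = 36 - 200 = -164
Since D < 0: two complex conjugate roots (no real roots)


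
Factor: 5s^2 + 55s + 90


Roots satisfy r1 + r2 = -b/a = -11 and r1*r2 = c/a = 18.
So r1 = -9, r2 = -2.
5s^2 + 55s + 90 = 5(s - r1)(s - r2) = 5(s + 9)(s + 2)


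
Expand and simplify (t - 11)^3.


Expand (t - 11)^3 by repeated multiplication:
  (t - 11)^2 = t^2 - 22t + 121
= t^3 - 33t^2 + 363t - 1331


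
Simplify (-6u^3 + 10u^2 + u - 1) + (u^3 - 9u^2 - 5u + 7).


Align terms by degree and add:
  -6u^3 + 10u^2 + u - 1
+ u^3 - 9u^2 - 5u + 7
= -5u^3 + u^2 - 4u + 6


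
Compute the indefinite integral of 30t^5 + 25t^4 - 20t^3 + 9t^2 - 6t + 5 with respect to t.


Reverse power rule on each term:
  ∫ 30t^5 dt = 5t^6
  ∫ 25t^4 dt = 5t^5
  ∫ -20t^3 dt = -5t^4
  ∫ 9t^2 dt = 3t^3
  ∫ -6t dt = -3t^2
  ∫ 5 dt = 5t
F(t) = 5t^6 + 5t^5 - 5t^4 + 3t^3 - 3t^2 + 5t + C


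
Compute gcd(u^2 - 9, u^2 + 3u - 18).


Factor each:
  u^2 - 9 = (u - 3)(u + 3)
  u^2 + 3u - 18 = (u - 3)(u + 6)
Common monic factor: u - 3


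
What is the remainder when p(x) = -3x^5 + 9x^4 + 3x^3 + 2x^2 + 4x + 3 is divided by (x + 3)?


By the Remainder Theorem, the remainder equals p(-3):
  -3*(-3)^5 = 729
  9*(-3)^4 = 729
  3*(-3)^3 = -81
  2*(-3)^2 = 18
  4*(-3)^1 = -12
  constant: 3
Sum: 729 + 729 - 81 + 18 - 12 + 3 = 1386


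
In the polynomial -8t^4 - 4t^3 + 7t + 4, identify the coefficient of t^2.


Read off the coefficient of t^2: 0


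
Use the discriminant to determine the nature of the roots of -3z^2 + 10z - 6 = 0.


D = b^2 - 4ac = (10)^2 - 4(-3)(-6) = 100 - 72 = 28
Since D > 0: two distinct irrational roots


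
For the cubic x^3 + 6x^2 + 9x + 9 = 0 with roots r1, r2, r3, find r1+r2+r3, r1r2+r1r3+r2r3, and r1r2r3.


Monic cubic x^3+bx^2+cx+d=0: sum=-b, pairwise sum=c, product=-d.
b=6, c=9, d=9
r1+r2+r3 = -6
r1r2+r1r3+r2r3 = 9
r1r2r3 = -9


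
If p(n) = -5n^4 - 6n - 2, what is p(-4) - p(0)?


p(-4) = -1258
p(0) = -2
p(-4) - p(0) = -1258 + 2 = -1256


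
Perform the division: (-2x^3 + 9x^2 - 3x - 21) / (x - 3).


(-2x^3 + 9x^2 - 3x - 21) / (x - 3)
Step 1: -2x^2 * (x - 3) = -2x^3 + 6x^2; subtract.
Step 2: 3x * (x - 3) = 3x^2 - 9x; subtract.
Step 3: 6 * (x - 3) = 6x - 18; subtract.
Quotient: -2x^2 + 3x + 6, Remainder: -3


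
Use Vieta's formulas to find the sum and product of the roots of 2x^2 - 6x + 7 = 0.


For ax^2+bx+c=0: sum = -b/a, product = c/a.
a=2, b=-6, c=7
Sum = -(-6)/2 = 3
Product = (7)/2 = 7/2


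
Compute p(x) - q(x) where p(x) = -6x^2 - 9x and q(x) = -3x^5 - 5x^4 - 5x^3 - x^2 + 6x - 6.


Distribute the minus sign:
  (-6x^2 - 9x)
- (-3x^5 - 5x^4 - 5x^3 - x^2 + 6x - 6)
Negate second polynomial: 3x^5 + 5x^4 + 5x^3 + x^2 - 6x + 6
Add: 3x^5 + 5x^4 + 5x^3 - 5x^2 - 15x + 6


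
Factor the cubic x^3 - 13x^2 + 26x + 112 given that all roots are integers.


Try integer roots (divisors of 112). x=-2: p(-2)=0.
Divide out (x + 2): quotient is x^2 - 15x + 56.
Factor the quadratic: (x - 8)(x - 7)
Result: (x + 2)(x - 8)(x - 7)


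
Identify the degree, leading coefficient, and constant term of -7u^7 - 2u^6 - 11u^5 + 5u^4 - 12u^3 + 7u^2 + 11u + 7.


Highest power of u is 7, with coefficient -7. Constant term is 7.
Degree = 7, leading coefficient = -7, constant term = 7


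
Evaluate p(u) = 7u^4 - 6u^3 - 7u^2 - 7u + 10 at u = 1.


Using direct substitution:
  7 * (1)^4 = 7
  -6 * (1)^3 = -6
  -7 * (1)^2 = -7
  -7 * (1)^1 = -7
  constant: 10
Sum = 7 - 6 - 7 - 7 + 10 = -3


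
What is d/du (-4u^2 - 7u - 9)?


Apply the power rule term by term:
  d/du(-4u^2) = -8u
  d/du(-7u) = -7
  d/du(-9) = 0
p'(u) = -8u - 7


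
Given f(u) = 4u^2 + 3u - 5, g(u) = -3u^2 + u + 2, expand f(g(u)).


Substitute g(u) into f:
f(g(u)) = 4*(-3u^2 + u + 2)^2 + 3*(-3u^2 + u + 2) + (-5)
(-3u^2 + u + 2)^2 = 9u^4 - 6u^3 - 11u^2 + 4u + 4
Expand and combine: 36u^4 - 24u^3 - 53u^2 + 19u + 17


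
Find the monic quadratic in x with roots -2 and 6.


p(x) = (x + 2)(x - 6)
Expand: x^2 - 4x - 12


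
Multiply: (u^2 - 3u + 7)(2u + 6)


Distribute each term of the first polynomial:
  (u^2)(2u + 6) = 2u^3 + 6u^2
  (-3u)(2u + 6) = -6u^2 - 18u
  (7)(2u + 6) = 14u + 42
Sum: 2u^3 - 4u + 42


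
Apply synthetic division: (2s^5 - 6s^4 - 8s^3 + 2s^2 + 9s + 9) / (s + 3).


Synthetic division with c = -3. Coefficients: 2, -6, -8, 2, 9, 9
Bring down 2.
  2 * -3 = -6; -6 - 6 = -12
  -12 * -3 = 36; 36 - 8 = 28
  28 * -3 = -84; -84 + 2 = -82
  -82 * -3 = 246; 246 + 9 = 255
  255 * -3 = -765; -765 + 9 = -756
Quotient: 2s^4 - 12s^3 + 28s^2 - 82s + 255, Remainder: -756


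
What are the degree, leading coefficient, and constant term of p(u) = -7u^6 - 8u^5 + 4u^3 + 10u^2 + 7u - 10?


Highest power of u is 6, with coefficient -7. Constant term is -10.
Degree = 6, leading coefficient = -7, constant term = -10


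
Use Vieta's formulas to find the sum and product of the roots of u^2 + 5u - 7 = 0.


For au^2+bu+c=0: sum = -b/a, product = c/a.
a=1, b=5, c=-7
Sum = -(5)/1 = -5
Product = (-7)/1 = -7


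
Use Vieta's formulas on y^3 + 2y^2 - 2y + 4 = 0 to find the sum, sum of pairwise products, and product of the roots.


Monic cubic y^3+by^2+cy+d=0: sum=-b, pairwise sum=c, product=-d.
b=2, c=-2, d=4
r1+r2+r3 = -2
r1r2+r1r3+r2r3 = -2
r1r2r3 = -4


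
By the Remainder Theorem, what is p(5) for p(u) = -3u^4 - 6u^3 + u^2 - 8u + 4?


By the Remainder Theorem, the remainder equals p(5):
  -3*(5)^4 = -1875
  -6*(5)^3 = -750
  1*(5)^2 = 25
  -8*(5)^1 = -40
  constant: 4
Sum: -1875 - 750 + 25 - 40 + 4 = -2636


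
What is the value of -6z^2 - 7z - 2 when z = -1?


Using direct substitution:
  -6 * (-1)^2 = -6
  -7 * (-1)^1 = 7
  constant: -2
Sum = -6 + 7 - 2 = -1


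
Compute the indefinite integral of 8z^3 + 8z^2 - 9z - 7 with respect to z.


Reverse power rule on each term:
  ∫ 8z^3 dz = 2z^4
  ∫ 8z^2 dz = (8/3)z^3
  ∫ -9z dz = -(9/2)z^2
  ∫ -7 dz = -7z
F(z) = 2z^4 + (8/3)z^3 - (9/2)z^2 - 7z + C


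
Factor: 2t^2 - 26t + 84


Roots satisfy r1 + r2 = -b/a = 13 and r1*r2 = c/a = 42.
So r1 = 7, r2 = 6.
2t^2 - 26t + 84 = 2(t - r1)(t - r2) = 2(t - 7)(t - 6)


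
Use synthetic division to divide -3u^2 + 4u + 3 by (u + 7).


Synthetic division with c = -7. Coefficients: -3, 4, 3
Bring down -3.
  -3 * -7 = 21; 21 + 4 = 25
  25 * -7 = -175; -175 + 3 = -172
Quotient: -3u + 25, Remainder: -172


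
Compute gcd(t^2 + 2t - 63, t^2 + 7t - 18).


Factor each:
  t^2 + 2t - 63 = (t + 9)(t - 7)
  t^2 + 7t - 18 = (t + 9)(t - 2)
Common monic factor: t + 9


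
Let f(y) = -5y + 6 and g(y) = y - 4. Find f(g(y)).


Substitute g(y) into f:
f(g(y)) = -5*(y - 4) + 6
Expand and combine: -5y + 26


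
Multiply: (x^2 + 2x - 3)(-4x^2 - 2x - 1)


Distribute each term of the first polynomial:
  (x^2)(-4x^2 - 2x - 1) = -4x^4 - 2x^3 - x^2
  (2x)(-4x^2 - 2x - 1) = -8x^3 - 4x^2 - 2x
  (-3)(-4x^2 - 2x - 1) = 12x^2 + 6x + 3
Sum: -4x^4 - 10x^3 + 7x^2 + 4x + 3


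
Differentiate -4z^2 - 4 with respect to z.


Apply the power rule term by term:
  d/dz(-4z^2) = -8z
  d/dz(-4) = 0
p'(z) = -8z


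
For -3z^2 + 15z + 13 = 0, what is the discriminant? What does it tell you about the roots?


D = b^2 - 4ac = (15)^2 - 4(-3)(13) = 225 + 156 = 381
Since D > 0: two distinct irrational roots


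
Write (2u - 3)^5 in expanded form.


Expand (2u - 3)^5 by repeated multiplication:
  (2u - 3)^2 = 4u^2 - 12u + 9
  (2u - 3)^3 = 8u^3 - 36u^2 + 54u - 27
  (2u - 3)^4 = 16u^4 - 96u^3 + 216u^2 - 216u + 81
= 32u^5 - 240u^4 + 720u^3 - 1080u^2 + 810u - 243


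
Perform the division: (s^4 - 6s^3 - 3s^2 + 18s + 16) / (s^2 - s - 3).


(s^4 - 6s^3 - 3s^2 + 18s + 16) / (s^2 - s - 3)
Step 1: s^2 * (s^2 - s - 3) = s^4 - s^3 - 3s^2; subtract.
Step 2: -5s * (s^2 - s - 3) = -5s^3 + 5s^2 + 15s; subtract.
Step 3: -5 * (s^2 - s - 3) = -5s^2 + 5s + 15; subtract.
Quotient: s^2 - 5s - 5, Remainder: -2s + 1


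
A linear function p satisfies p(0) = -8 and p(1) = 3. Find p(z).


p(z) = mz + b. Using p(0)=-8, p(1)=3:
m = (-8 - 3)/(0 - 1) = -11/-1 = 11
b = -8 - m*(0) = -8 = -8
p(z) = 11z - 8


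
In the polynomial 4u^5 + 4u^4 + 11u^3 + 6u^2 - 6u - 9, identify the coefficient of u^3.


Read off the coefficient of u^3: 11


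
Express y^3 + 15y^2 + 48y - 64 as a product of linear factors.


Try integer roots (divisors of -64). y=-8: p(-8)=0.
Divide out (y + 8): quotient is y^2 + 7y - 8.
Factor the quadratic: (y - 1)(y + 8)
Result: (y + 8)(y - 1)(y + 8)


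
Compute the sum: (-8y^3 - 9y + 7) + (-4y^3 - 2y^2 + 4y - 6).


Align terms by degree and add:
  -8y^3 - 9y + 7
  -4y^3 - 2y^2 + 4y - 6
= -12y^3 - 2y^2 - 5y + 1


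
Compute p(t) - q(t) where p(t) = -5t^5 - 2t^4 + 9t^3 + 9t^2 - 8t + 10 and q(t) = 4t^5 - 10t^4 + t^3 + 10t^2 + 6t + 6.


Distribute the minus sign:
  (-5t^5 - 2t^4 + 9t^3 + 9t^2 - 8t + 10)
- (4t^5 - 10t^4 + t^3 + 10t^2 + 6t + 6)
Negate second polynomial: -4t^5 + 10t^4 - t^3 - 10t^2 - 6t - 6
Add: -9t^5 + 8t^4 + 8t^3 - t^2 - 14t + 4


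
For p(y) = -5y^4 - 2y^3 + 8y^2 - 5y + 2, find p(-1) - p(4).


p(-1) = 12
p(4) = -1298
p(-1) - p(4) = 12 + 1298 = 1310


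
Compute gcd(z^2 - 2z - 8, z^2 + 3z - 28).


Factor each:
  z^2 - 2z - 8 = (z - 4)(z + 2)
  z^2 + 3z - 28 = (z - 4)(z + 7)
Common monic factor: z - 4


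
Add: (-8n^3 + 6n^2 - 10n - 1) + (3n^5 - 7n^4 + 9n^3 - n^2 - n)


Align terms by degree and add:
  -8n^3 + 6n^2 - 10n - 1
+ 3n^5 - 7n^4 + 9n^3 - n^2 - n
= 3n^5 - 7n^4 + n^3 + 5n^2 - 11n - 1


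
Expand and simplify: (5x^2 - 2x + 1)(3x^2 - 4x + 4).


Distribute each term of the first polynomial:
  (5x^2)(3x^2 - 4x + 4) = 15x^4 - 20x^3 + 20x^2
  (-2x)(3x^2 - 4x + 4) = -6x^3 + 8x^2 - 8x
  (1)(3x^2 - 4x + 4) = 3x^2 - 4x + 4
Sum: 15x^4 - 26x^3 + 31x^2 - 12x + 4


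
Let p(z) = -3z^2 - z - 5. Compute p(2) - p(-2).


p(2) = -19
p(-2) = -15
p(2) - p(-2) = -19 + 15 = -4


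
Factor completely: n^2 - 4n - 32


Roots satisfy r1 + r2 = -b/a = 4 and r1*r2 = c/a = -32.
So r1 = 8, r2 = -4.
n^2 - 4n - 32 = (n - r1)(n - r2) = (n - 8)(n + 4)


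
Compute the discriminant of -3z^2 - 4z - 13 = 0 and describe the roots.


D = b^2 - 4ac = (-4)^2 - 4(-3)(-13) = 16 - 156 = -140
Since D < 0: two complex conjugate roots (no real roots)


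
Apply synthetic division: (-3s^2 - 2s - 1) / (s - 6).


Synthetic division with c = 6. Coefficients: -3, -2, -1
Bring down -3.
  -3 * 6 = -18; -18 - 2 = -20
  -20 * 6 = -120; -120 - 1 = -121
Quotient: -3s - 20, Remainder: -121


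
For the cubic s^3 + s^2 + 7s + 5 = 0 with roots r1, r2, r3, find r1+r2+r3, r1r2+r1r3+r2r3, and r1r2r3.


Monic cubic s^3+bs^2+cs+d=0: sum=-b, pairwise sum=c, product=-d.
b=1, c=7, d=5
r1+r2+r3 = -1
r1r2+r1r3+r2r3 = 7
r1r2r3 = -5


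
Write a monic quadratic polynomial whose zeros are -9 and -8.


p(x) = (x + 9)(x + 8)
Expand: x^2 + 17x + 72


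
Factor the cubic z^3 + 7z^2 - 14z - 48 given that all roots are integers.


Try integer roots (divisors of -48). z=-8: p(-8)=0.
Divide out (z + 8): quotient is z^2 - z - 6.
Factor the quadratic: (z + 2)(z - 3)
Result: (z + 8)(z + 2)(z - 3)


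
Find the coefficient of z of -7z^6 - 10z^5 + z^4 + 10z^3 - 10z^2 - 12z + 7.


Read off the coefficient of z: -12


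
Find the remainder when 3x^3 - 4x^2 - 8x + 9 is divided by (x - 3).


By the Remainder Theorem, the remainder equals p(3):
  3*(3)^3 = 81
  -4*(3)^2 = -36
  -8*(3)^1 = -24
  constant: 9
Sum: 81 - 36 - 24 + 9 = 30


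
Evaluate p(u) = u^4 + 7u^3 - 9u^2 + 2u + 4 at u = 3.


Using direct substitution:
  1 * (3)^4 = 81
  7 * (3)^3 = 189
  -9 * (3)^2 = -81
  2 * (3)^1 = 6
  constant: 4
Sum = 81 + 189 - 81 + 6 + 4 = 199


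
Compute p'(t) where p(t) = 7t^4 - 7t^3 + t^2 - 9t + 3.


Apply the power rule term by term:
  d/dt(7t^4) = 28t^3
  d/dt(-7t^3) = -21t^2
  d/dt(t^2) = 2t
  d/dt(-9t) = -9
  d/dt(3) = 0
p'(t) = 28t^3 - 21t^2 + 2t - 9


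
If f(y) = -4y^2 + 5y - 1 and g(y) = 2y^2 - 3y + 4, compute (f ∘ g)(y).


Substitute g(y) into f:
f(g(y)) = -4*(2y^2 - 3y + 4)^2 + 5*(2y^2 - 3y + 4) + (-1)
(2y^2 - 3y + 4)^2 = 4y^4 - 12y^3 + 25y^2 - 24y + 16
Expand and combine: -16y^4 + 48y^3 - 90y^2 + 81y - 45


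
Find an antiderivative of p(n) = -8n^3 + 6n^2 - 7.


Reverse power rule on each term:
  ∫ -8n^3 dn = -2n^4
  ∫ 6n^2 dn = 2n^3
  ∫ -7 dn = -7n
F(n) = -2n^4 + 2n^3 - 7n + C


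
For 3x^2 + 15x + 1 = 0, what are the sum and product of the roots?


For ax^2+bx+c=0: sum = -b/a, product = c/a.
a=3, b=15, c=1
Sum = -(15)/3 = -5
Product = (1)/3 = 1/3


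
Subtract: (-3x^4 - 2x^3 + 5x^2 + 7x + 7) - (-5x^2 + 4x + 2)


Distribute the minus sign:
  (-3x^4 - 2x^3 + 5x^2 + 7x + 7)
- (-5x^2 + 4x + 2)
Negate second polynomial: 5x^2 - 4x - 2
Add: -3x^4 - 2x^3 + 10x^2 + 3x + 5


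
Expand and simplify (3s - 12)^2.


Expand (3s - 12)^2 by repeated multiplication:
= 9s^2 - 72s + 144


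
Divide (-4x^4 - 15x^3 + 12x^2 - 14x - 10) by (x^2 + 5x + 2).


(-4x^4 - 15x^3 + 12x^2 - 14x - 10) / (x^2 + 5x + 2)
Step 1: -4x^2 * (x^2 + 5x + 2) = -4x^4 - 20x^3 - 8x^2; subtract.
Step 2: 5x * (x^2 + 5x + 2) = 5x^3 + 25x^2 + 10x; subtract.
Step 3: -5 * (x^2 + 5x + 2) = -5x^2 - 25x - 10; subtract.
Quotient: -4x^2 + 5x - 5, Remainder: x


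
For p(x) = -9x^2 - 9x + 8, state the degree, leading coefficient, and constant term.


Highest power of x is 2, with coefficient -9. Constant term is 8.
Degree = 2, leading coefficient = -9, constant term = 8


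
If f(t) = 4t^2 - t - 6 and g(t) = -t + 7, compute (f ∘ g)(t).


Substitute g(t) into f:
f(g(t)) = 4*(-t + 7)^2 + (-1)*(-t + 7) + (-6)
(-t + 7)^2 = t^2 - 14t + 49
Expand and combine: 4t^2 - 55t + 183


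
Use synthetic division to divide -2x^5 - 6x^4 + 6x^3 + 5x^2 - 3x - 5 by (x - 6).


Synthetic division with c = 6. Coefficients: -2, -6, 6, 5, -3, -5
Bring down -2.
  -2 * 6 = -12; -12 - 6 = -18
  -18 * 6 = -108; -108 + 6 = -102
  -102 * 6 = -612; -612 + 5 = -607
  -607 * 6 = -3642; -3642 - 3 = -3645
  -3645 * 6 = -21870; -21870 - 5 = -21875
Quotient: -2x^4 - 18x^3 - 102x^2 - 607x - 3645, Remainder: -21875


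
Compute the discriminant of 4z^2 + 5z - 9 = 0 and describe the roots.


D = b^2 - 4ac = (5)^2 - 4(4)(-9) = 25 + 144 = 169
Since D > 0: two distinct rational roots


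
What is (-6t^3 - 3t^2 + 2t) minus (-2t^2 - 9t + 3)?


Distribute the minus sign:
  (-6t^3 - 3t^2 + 2t)
- (-2t^2 - 9t + 3)
Negate second polynomial: 2t^2 + 9t - 3
Add: -6t^3 - t^2 + 11t - 3


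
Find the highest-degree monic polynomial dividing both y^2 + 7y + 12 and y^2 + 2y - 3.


Factor each:
  y^2 + 7y + 12 = (y + 3)(y + 4)
  y^2 + 2y - 3 = (y + 3)(y - 1)
Common monic factor: y + 3


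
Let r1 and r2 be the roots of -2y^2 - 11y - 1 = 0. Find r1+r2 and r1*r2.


For ay^2+by+c=0: sum = -b/a, product = c/a.
a=-2, b=-11, c=-1
Sum = -(-11)/-2 = -11/2
Product = (-1)/-2 = 1/2


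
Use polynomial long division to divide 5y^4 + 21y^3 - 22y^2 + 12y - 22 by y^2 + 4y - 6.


(5y^4 + 21y^3 - 22y^2 + 12y - 22) / (y^2 + 4y - 6)
Step 1: 5y^2 * (y^2 + 4y - 6) = 5y^4 + 20y^3 - 30y^2; subtract.
Step 2: y * (y^2 + 4y - 6) = y^3 + 4y^2 - 6y; subtract.
Step 3: 4 * (y^2 + 4y - 6) = 4y^2 + 16y - 24; subtract.
Quotient: 5y^2 + y + 4, Remainder: 2y + 2


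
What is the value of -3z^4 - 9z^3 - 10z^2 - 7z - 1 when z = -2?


Using direct substitution:
  -3 * (-2)^4 = -48
  -9 * (-2)^3 = 72
  -10 * (-2)^2 = -40
  -7 * (-2)^1 = 14
  constant: -1
Sum = -48 + 72 - 40 + 14 - 1 = -3


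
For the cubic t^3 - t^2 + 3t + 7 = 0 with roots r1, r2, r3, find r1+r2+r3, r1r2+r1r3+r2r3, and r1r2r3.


Monic cubic t^3+bt^2+ct+d=0: sum=-b, pairwise sum=c, product=-d.
b=-1, c=3, d=7
r1+r2+r3 = 1
r1r2+r1r3+r2r3 = 3
r1r2r3 = -7


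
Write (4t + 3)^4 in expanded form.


Expand (4t + 3)^4 by repeated multiplication:
  (4t + 3)^2 = 16t^2 + 24t + 9
  (4t + 3)^3 = 64t^3 + 144t^2 + 108t + 27
= 256t^4 + 768t^3 + 864t^2 + 432t + 81


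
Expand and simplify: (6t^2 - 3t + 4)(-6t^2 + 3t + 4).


Distribute each term of the first polynomial:
  (6t^2)(-6t^2 + 3t + 4) = -36t^4 + 18t^3 + 24t^2
  (-3t)(-6t^2 + 3t + 4) = 18t^3 - 9t^2 - 12t
  (4)(-6t^2 + 3t + 4) = -24t^2 + 12t + 16
Sum: -36t^4 + 36t^3 - 9t^2 + 16


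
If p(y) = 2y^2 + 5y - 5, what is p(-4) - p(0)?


p(-4) = 7
p(0) = -5
p(-4) - p(0) = 7 + 5 = 12


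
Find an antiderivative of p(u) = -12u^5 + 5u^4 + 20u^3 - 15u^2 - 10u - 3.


Reverse power rule on each term:
  ∫ -12u^5 du = -2u^6
  ∫ 5u^4 du = u^5
  ∫ 20u^3 du = 5u^4
  ∫ -15u^2 du = -5u^3
  ∫ -10u du = -5u^2
  ∫ -3 du = -3u
F(u) = -2u^6 + u^5 + 5u^4 - 5u^3 - 5u^2 - 3u + C


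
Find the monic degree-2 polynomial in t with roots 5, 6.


p(t) = (t - 5)(t - 6)
Expand: t^2 - 11t + 30


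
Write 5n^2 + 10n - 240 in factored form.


Roots satisfy r1 + r2 = -b/a = -2 and r1*r2 = c/a = -48.
So r1 = -8, r2 = 6.
5n^2 + 10n - 240 = 5(n - r1)(n - r2) = 5(n + 8)(n - 6)


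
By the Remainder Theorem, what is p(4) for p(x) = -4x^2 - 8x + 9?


By the Remainder Theorem, the remainder equals p(4):
  -4*(4)^2 = -64
  -8*(4)^1 = -32
  constant: 9
Sum: -64 - 32 + 9 = -87


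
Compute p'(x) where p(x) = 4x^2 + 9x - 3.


Apply the power rule term by term:
  d/dx(4x^2) = 8x
  d/dx(9x) = 9
  d/dx(-3) = 0
p'(x) = 8x + 9


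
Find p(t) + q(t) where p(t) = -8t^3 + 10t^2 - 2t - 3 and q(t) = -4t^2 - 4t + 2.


Align terms by degree and add:
  -8t^3 + 10t^2 - 2t - 3
  -4t^2 - 4t + 2
= -8t^3 + 6t^2 - 6t - 1


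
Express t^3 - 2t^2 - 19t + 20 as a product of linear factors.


Try integer roots (divisors of 20). t=1: p(1)=0.
Divide out (t - 1): quotient is t^2 - t - 20.
Factor the quadratic: (t + 4)(t - 5)
Result: (t - 1)(t + 4)(t - 5)


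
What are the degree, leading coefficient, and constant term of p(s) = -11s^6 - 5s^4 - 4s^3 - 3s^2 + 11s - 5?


Highest power of s is 6, with coefficient -11. Constant term is -5.
Degree = 6, leading coefficient = -11, constant term = -5
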